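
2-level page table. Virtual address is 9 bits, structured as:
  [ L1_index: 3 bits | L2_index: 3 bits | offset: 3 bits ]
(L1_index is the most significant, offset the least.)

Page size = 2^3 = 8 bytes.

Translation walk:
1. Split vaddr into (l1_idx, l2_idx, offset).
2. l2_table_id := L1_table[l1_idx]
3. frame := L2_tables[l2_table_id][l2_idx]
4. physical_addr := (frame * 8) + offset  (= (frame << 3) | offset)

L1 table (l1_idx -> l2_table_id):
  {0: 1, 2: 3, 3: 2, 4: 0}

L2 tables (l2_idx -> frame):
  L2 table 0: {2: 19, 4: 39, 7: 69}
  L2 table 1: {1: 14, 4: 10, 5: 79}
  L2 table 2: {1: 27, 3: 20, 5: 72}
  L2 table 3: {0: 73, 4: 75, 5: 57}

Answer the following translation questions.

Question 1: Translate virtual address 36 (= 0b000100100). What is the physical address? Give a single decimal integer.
vaddr = 36 = 0b000100100
Split: l1_idx=0, l2_idx=4, offset=4
L1[0] = 1
L2[1][4] = 10
paddr = 10 * 8 + 4 = 84

Answer: 84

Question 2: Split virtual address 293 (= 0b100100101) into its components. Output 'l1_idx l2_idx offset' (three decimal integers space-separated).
vaddr = 293 = 0b100100101
  top 3 bits -> l1_idx = 4
  next 3 bits -> l2_idx = 4
  bottom 3 bits -> offset = 5

Answer: 4 4 5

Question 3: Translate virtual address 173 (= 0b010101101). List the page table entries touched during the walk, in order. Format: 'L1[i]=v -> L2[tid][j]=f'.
vaddr = 173 = 0b010101101
Split: l1_idx=2, l2_idx=5, offset=5

Answer: L1[2]=3 -> L2[3][5]=57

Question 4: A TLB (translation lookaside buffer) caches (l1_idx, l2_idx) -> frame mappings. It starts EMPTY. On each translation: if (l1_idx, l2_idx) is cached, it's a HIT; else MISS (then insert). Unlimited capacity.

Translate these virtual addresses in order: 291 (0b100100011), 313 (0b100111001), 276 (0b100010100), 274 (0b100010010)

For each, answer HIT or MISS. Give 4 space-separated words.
Answer: MISS MISS MISS HIT

Derivation:
vaddr=291: (4,4) not in TLB -> MISS, insert
vaddr=313: (4,7) not in TLB -> MISS, insert
vaddr=276: (4,2) not in TLB -> MISS, insert
vaddr=274: (4,2) in TLB -> HIT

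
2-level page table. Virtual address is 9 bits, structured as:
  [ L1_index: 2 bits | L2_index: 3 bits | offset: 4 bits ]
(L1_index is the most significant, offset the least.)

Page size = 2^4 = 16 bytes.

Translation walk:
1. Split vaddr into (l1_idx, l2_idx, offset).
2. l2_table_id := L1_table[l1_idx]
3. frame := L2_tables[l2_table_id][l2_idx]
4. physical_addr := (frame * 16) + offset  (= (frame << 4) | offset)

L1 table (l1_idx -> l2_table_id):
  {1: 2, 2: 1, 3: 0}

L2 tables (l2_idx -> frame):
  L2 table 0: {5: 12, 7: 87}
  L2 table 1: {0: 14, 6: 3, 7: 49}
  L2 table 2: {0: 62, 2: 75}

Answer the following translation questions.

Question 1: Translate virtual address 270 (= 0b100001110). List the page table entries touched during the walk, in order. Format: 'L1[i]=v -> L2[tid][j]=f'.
vaddr = 270 = 0b100001110
Split: l1_idx=2, l2_idx=0, offset=14

Answer: L1[2]=1 -> L2[1][0]=14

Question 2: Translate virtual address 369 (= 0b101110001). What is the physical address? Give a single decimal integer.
Answer: 785

Derivation:
vaddr = 369 = 0b101110001
Split: l1_idx=2, l2_idx=7, offset=1
L1[2] = 1
L2[1][7] = 49
paddr = 49 * 16 + 1 = 785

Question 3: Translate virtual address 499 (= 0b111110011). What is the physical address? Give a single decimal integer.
Answer: 1395

Derivation:
vaddr = 499 = 0b111110011
Split: l1_idx=3, l2_idx=7, offset=3
L1[3] = 0
L2[0][7] = 87
paddr = 87 * 16 + 3 = 1395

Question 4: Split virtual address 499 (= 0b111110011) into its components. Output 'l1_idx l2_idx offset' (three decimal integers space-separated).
vaddr = 499 = 0b111110011
  top 2 bits -> l1_idx = 3
  next 3 bits -> l2_idx = 7
  bottom 4 bits -> offset = 3

Answer: 3 7 3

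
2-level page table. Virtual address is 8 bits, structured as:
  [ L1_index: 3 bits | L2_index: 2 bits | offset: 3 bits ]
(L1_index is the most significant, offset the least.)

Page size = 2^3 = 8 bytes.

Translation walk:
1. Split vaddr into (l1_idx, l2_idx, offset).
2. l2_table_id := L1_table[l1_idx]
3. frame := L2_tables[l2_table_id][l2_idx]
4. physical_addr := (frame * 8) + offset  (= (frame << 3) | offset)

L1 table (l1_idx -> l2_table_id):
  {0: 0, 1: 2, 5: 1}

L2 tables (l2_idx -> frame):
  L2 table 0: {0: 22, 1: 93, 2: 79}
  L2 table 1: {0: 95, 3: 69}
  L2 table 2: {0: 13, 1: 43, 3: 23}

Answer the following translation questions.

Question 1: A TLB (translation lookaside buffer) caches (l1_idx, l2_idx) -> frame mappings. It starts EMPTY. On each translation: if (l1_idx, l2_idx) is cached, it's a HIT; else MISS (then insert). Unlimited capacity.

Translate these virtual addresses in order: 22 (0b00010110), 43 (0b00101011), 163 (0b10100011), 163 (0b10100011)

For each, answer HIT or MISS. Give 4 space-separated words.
vaddr=22: (0,2) not in TLB -> MISS, insert
vaddr=43: (1,1) not in TLB -> MISS, insert
vaddr=163: (5,0) not in TLB -> MISS, insert
vaddr=163: (5,0) in TLB -> HIT

Answer: MISS MISS MISS HIT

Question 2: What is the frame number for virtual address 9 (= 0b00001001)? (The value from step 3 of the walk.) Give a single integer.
Answer: 93

Derivation:
vaddr = 9: l1_idx=0, l2_idx=1
L1[0] = 0; L2[0][1] = 93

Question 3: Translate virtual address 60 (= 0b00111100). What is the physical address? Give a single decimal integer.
Answer: 188

Derivation:
vaddr = 60 = 0b00111100
Split: l1_idx=1, l2_idx=3, offset=4
L1[1] = 2
L2[2][3] = 23
paddr = 23 * 8 + 4 = 188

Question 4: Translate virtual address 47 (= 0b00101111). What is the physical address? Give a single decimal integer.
vaddr = 47 = 0b00101111
Split: l1_idx=1, l2_idx=1, offset=7
L1[1] = 2
L2[2][1] = 43
paddr = 43 * 8 + 7 = 351

Answer: 351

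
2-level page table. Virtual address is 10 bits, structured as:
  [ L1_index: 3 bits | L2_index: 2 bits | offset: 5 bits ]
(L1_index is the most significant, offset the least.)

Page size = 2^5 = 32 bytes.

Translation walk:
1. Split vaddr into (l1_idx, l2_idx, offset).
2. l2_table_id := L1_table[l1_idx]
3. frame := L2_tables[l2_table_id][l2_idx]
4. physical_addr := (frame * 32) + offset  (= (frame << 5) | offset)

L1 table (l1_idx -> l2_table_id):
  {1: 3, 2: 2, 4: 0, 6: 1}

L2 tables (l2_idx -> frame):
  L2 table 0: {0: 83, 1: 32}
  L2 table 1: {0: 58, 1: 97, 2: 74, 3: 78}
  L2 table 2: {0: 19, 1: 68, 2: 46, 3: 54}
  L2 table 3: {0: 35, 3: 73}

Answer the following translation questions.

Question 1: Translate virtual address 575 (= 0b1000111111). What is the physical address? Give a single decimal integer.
Answer: 1055

Derivation:
vaddr = 575 = 0b1000111111
Split: l1_idx=4, l2_idx=1, offset=31
L1[4] = 0
L2[0][1] = 32
paddr = 32 * 32 + 31 = 1055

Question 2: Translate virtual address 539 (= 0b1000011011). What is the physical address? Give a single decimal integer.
Answer: 2683

Derivation:
vaddr = 539 = 0b1000011011
Split: l1_idx=4, l2_idx=0, offset=27
L1[4] = 0
L2[0][0] = 83
paddr = 83 * 32 + 27 = 2683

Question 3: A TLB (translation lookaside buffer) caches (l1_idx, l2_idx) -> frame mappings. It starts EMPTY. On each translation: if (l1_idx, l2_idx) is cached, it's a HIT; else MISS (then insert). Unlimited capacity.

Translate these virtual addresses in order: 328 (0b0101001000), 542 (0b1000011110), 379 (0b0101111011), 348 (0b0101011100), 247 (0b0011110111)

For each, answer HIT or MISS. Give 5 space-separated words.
Answer: MISS MISS MISS HIT MISS

Derivation:
vaddr=328: (2,2) not in TLB -> MISS, insert
vaddr=542: (4,0) not in TLB -> MISS, insert
vaddr=379: (2,3) not in TLB -> MISS, insert
vaddr=348: (2,2) in TLB -> HIT
vaddr=247: (1,3) not in TLB -> MISS, insert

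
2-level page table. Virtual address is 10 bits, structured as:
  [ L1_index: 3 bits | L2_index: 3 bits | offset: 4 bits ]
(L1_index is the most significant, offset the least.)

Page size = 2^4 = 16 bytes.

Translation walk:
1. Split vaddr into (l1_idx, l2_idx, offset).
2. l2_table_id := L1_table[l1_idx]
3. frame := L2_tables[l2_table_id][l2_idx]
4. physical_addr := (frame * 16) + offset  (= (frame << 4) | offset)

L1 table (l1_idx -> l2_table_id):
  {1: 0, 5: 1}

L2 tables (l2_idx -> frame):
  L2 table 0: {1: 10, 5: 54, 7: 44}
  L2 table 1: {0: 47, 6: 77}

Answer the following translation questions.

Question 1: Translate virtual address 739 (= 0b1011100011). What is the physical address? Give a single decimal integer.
vaddr = 739 = 0b1011100011
Split: l1_idx=5, l2_idx=6, offset=3
L1[5] = 1
L2[1][6] = 77
paddr = 77 * 16 + 3 = 1235

Answer: 1235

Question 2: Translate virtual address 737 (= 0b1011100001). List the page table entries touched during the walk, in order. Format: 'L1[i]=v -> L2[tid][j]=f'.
vaddr = 737 = 0b1011100001
Split: l1_idx=5, l2_idx=6, offset=1

Answer: L1[5]=1 -> L2[1][6]=77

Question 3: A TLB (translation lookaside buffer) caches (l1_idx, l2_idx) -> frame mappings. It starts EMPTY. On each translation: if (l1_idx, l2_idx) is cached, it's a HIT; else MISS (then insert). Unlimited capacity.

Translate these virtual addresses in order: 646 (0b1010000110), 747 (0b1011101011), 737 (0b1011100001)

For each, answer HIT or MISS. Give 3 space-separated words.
vaddr=646: (5,0) not in TLB -> MISS, insert
vaddr=747: (5,6) not in TLB -> MISS, insert
vaddr=737: (5,6) in TLB -> HIT

Answer: MISS MISS HIT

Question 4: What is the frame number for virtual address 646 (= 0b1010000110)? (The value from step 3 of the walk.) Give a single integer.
vaddr = 646: l1_idx=5, l2_idx=0
L1[5] = 1; L2[1][0] = 47

Answer: 47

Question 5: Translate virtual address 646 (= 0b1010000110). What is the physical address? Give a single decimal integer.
Answer: 758

Derivation:
vaddr = 646 = 0b1010000110
Split: l1_idx=5, l2_idx=0, offset=6
L1[5] = 1
L2[1][0] = 47
paddr = 47 * 16 + 6 = 758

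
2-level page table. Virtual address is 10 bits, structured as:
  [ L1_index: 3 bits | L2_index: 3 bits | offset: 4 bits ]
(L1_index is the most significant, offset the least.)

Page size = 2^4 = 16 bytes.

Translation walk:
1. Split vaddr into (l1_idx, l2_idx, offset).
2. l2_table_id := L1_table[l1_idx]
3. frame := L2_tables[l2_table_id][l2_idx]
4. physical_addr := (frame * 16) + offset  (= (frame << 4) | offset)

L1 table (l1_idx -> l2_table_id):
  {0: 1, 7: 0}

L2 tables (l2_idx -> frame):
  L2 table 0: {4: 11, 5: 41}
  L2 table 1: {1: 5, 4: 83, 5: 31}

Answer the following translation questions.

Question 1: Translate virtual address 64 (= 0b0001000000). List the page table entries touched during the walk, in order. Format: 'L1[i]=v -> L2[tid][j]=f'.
Answer: L1[0]=1 -> L2[1][4]=83

Derivation:
vaddr = 64 = 0b0001000000
Split: l1_idx=0, l2_idx=4, offset=0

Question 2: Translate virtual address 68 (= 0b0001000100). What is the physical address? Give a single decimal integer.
Answer: 1332

Derivation:
vaddr = 68 = 0b0001000100
Split: l1_idx=0, l2_idx=4, offset=4
L1[0] = 1
L2[1][4] = 83
paddr = 83 * 16 + 4 = 1332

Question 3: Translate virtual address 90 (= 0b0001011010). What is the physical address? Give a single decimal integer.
Answer: 506

Derivation:
vaddr = 90 = 0b0001011010
Split: l1_idx=0, l2_idx=5, offset=10
L1[0] = 1
L2[1][5] = 31
paddr = 31 * 16 + 10 = 506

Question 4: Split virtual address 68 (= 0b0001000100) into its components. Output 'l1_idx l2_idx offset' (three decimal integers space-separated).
vaddr = 68 = 0b0001000100
  top 3 bits -> l1_idx = 0
  next 3 bits -> l2_idx = 4
  bottom 4 bits -> offset = 4

Answer: 0 4 4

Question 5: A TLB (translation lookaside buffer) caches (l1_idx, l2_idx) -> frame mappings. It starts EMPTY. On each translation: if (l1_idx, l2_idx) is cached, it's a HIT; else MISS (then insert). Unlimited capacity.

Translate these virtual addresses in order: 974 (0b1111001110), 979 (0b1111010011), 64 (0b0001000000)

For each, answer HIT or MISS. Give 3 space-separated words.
Answer: MISS MISS MISS

Derivation:
vaddr=974: (7,4) not in TLB -> MISS, insert
vaddr=979: (7,5) not in TLB -> MISS, insert
vaddr=64: (0,4) not in TLB -> MISS, insert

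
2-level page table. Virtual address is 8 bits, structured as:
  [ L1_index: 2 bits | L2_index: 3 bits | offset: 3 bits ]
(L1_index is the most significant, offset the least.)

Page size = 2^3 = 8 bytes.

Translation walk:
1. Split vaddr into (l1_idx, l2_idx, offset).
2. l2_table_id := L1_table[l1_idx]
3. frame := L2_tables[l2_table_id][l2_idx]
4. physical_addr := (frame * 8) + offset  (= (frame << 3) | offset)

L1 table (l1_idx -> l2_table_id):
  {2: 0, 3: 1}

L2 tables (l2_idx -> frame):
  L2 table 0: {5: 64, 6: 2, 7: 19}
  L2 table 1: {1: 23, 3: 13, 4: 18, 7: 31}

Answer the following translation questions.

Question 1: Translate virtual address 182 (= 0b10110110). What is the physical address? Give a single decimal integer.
vaddr = 182 = 0b10110110
Split: l1_idx=2, l2_idx=6, offset=6
L1[2] = 0
L2[0][6] = 2
paddr = 2 * 8 + 6 = 22

Answer: 22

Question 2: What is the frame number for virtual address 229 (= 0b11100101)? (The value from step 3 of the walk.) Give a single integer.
Answer: 18

Derivation:
vaddr = 229: l1_idx=3, l2_idx=4
L1[3] = 1; L2[1][4] = 18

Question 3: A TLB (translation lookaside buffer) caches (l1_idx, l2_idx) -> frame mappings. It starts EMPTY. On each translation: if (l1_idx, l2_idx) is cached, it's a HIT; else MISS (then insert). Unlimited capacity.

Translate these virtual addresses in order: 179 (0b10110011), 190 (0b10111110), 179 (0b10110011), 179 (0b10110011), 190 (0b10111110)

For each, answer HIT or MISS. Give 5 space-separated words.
Answer: MISS MISS HIT HIT HIT

Derivation:
vaddr=179: (2,6) not in TLB -> MISS, insert
vaddr=190: (2,7) not in TLB -> MISS, insert
vaddr=179: (2,6) in TLB -> HIT
vaddr=179: (2,6) in TLB -> HIT
vaddr=190: (2,7) in TLB -> HIT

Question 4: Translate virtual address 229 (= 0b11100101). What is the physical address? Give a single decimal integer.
Answer: 149

Derivation:
vaddr = 229 = 0b11100101
Split: l1_idx=3, l2_idx=4, offset=5
L1[3] = 1
L2[1][4] = 18
paddr = 18 * 8 + 5 = 149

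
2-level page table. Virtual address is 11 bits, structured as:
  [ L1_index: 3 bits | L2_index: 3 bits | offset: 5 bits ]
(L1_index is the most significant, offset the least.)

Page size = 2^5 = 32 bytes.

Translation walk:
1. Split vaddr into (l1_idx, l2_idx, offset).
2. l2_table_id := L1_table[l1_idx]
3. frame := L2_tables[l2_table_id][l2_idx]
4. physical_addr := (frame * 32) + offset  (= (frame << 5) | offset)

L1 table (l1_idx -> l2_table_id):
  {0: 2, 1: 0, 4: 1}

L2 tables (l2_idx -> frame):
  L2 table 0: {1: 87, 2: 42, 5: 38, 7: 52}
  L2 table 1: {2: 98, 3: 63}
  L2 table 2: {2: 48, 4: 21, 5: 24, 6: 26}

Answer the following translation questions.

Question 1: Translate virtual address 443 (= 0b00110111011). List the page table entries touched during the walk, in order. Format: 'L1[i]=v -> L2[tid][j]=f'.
vaddr = 443 = 0b00110111011
Split: l1_idx=1, l2_idx=5, offset=27

Answer: L1[1]=0 -> L2[0][5]=38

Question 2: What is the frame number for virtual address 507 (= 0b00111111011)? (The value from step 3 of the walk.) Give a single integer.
Answer: 52

Derivation:
vaddr = 507: l1_idx=1, l2_idx=7
L1[1] = 0; L2[0][7] = 52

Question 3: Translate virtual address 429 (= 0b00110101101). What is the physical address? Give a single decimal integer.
vaddr = 429 = 0b00110101101
Split: l1_idx=1, l2_idx=5, offset=13
L1[1] = 0
L2[0][5] = 38
paddr = 38 * 32 + 13 = 1229

Answer: 1229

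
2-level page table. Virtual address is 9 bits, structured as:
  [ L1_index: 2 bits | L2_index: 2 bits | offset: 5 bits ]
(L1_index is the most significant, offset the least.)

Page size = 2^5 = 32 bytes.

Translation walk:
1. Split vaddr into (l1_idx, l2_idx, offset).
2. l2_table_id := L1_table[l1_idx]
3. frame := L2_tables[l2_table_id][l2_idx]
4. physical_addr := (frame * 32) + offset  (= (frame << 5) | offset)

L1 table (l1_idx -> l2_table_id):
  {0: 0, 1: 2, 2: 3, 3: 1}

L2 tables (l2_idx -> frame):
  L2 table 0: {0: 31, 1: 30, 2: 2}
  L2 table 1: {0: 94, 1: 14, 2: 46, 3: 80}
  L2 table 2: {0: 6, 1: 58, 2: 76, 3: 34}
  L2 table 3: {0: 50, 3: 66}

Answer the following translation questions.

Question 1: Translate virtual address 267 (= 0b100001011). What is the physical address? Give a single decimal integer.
Answer: 1611

Derivation:
vaddr = 267 = 0b100001011
Split: l1_idx=2, l2_idx=0, offset=11
L1[2] = 3
L2[3][0] = 50
paddr = 50 * 32 + 11 = 1611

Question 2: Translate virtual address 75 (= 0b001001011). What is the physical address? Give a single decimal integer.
vaddr = 75 = 0b001001011
Split: l1_idx=0, l2_idx=2, offset=11
L1[0] = 0
L2[0][2] = 2
paddr = 2 * 32 + 11 = 75

Answer: 75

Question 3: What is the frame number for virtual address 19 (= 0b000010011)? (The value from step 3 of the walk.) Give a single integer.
vaddr = 19: l1_idx=0, l2_idx=0
L1[0] = 0; L2[0][0] = 31

Answer: 31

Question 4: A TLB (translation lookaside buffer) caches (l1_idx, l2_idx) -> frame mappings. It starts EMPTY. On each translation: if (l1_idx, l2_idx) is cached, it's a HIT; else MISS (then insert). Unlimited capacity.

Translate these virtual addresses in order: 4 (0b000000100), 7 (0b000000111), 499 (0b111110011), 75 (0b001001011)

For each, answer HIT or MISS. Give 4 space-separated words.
Answer: MISS HIT MISS MISS

Derivation:
vaddr=4: (0,0) not in TLB -> MISS, insert
vaddr=7: (0,0) in TLB -> HIT
vaddr=499: (3,3) not in TLB -> MISS, insert
vaddr=75: (0,2) not in TLB -> MISS, insert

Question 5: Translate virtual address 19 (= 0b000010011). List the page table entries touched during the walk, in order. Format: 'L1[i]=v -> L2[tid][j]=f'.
vaddr = 19 = 0b000010011
Split: l1_idx=0, l2_idx=0, offset=19

Answer: L1[0]=0 -> L2[0][0]=31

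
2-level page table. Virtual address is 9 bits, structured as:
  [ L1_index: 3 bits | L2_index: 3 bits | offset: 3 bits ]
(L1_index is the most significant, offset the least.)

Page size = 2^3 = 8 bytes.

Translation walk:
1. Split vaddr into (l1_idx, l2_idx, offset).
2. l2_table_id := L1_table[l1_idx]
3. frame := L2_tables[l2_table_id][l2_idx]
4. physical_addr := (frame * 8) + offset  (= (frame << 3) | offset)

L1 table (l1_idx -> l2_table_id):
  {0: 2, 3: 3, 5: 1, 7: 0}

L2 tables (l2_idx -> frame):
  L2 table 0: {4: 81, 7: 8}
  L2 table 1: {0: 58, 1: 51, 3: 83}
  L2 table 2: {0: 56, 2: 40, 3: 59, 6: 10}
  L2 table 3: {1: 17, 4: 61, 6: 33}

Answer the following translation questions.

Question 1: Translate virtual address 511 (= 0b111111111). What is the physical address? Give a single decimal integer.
vaddr = 511 = 0b111111111
Split: l1_idx=7, l2_idx=7, offset=7
L1[7] = 0
L2[0][7] = 8
paddr = 8 * 8 + 7 = 71

Answer: 71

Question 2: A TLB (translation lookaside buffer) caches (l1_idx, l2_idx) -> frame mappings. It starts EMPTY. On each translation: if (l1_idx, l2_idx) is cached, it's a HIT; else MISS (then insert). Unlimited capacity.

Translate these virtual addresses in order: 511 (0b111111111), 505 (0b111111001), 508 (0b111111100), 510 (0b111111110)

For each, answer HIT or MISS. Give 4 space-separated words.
vaddr=511: (7,7) not in TLB -> MISS, insert
vaddr=505: (7,7) in TLB -> HIT
vaddr=508: (7,7) in TLB -> HIT
vaddr=510: (7,7) in TLB -> HIT

Answer: MISS HIT HIT HIT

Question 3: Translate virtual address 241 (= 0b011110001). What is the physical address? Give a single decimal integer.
vaddr = 241 = 0b011110001
Split: l1_idx=3, l2_idx=6, offset=1
L1[3] = 3
L2[3][6] = 33
paddr = 33 * 8 + 1 = 265

Answer: 265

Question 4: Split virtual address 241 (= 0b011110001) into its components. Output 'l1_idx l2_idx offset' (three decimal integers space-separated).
Answer: 3 6 1

Derivation:
vaddr = 241 = 0b011110001
  top 3 bits -> l1_idx = 3
  next 3 bits -> l2_idx = 6
  bottom 3 bits -> offset = 1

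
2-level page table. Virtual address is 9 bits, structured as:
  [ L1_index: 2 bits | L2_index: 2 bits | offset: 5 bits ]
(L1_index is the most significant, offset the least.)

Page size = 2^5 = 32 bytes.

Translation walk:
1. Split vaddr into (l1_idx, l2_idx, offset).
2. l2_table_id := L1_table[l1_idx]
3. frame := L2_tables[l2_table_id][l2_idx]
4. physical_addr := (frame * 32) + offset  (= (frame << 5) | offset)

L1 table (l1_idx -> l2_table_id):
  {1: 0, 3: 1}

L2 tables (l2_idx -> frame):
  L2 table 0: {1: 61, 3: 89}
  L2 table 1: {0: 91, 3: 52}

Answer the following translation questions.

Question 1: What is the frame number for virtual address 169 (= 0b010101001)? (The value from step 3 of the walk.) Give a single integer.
Answer: 61

Derivation:
vaddr = 169: l1_idx=1, l2_idx=1
L1[1] = 0; L2[0][1] = 61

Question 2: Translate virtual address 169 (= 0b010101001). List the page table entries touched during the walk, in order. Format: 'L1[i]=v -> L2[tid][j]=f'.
Answer: L1[1]=0 -> L2[0][1]=61

Derivation:
vaddr = 169 = 0b010101001
Split: l1_idx=1, l2_idx=1, offset=9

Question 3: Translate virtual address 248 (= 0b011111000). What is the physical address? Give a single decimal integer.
Answer: 2872

Derivation:
vaddr = 248 = 0b011111000
Split: l1_idx=1, l2_idx=3, offset=24
L1[1] = 0
L2[0][3] = 89
paddr = 89 * 32 + 24 = 2872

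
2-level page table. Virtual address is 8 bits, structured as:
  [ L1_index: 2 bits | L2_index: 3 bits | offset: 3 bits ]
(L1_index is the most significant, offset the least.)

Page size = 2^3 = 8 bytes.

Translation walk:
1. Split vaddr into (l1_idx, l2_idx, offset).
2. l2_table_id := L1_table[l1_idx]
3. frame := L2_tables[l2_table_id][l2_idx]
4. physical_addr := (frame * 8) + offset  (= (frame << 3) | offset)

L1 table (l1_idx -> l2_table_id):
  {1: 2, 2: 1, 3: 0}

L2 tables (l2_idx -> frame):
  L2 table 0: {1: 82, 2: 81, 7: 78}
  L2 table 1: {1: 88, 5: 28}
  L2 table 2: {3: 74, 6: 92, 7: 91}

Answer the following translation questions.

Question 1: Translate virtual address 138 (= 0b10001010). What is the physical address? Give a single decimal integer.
vaddr = 138 = 0b10001010
Split: l1_idx=2, l2_idx=1, offset=2
L1[2] = 1
L2[1][1] = 88
paddr = 88 * 8 + 2 = 706

Answer: 706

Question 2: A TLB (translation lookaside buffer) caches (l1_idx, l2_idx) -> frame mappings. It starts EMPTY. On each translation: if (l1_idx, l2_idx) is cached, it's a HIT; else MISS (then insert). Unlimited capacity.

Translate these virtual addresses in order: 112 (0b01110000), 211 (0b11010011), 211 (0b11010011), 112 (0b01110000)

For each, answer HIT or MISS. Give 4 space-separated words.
Answer: MISS MISS HIT HIT

Derivation:
vaddr=112: (1,6) not in TLB -> MISS, insert
vaddr=211: (3,2) not in TLB -> MISS, insert
vaddr=211: (3,2) in TLB -> HIT
vaddr=112: (1,6) in TLB -> HIT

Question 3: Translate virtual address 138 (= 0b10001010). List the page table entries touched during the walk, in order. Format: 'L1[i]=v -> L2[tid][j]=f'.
Answer: L1[2]=1 -> L2[1][1]=88

Derivation:
vaddr = 138 = 0b10001010
Split: l1_idx=2, l2_idx=1, offset=2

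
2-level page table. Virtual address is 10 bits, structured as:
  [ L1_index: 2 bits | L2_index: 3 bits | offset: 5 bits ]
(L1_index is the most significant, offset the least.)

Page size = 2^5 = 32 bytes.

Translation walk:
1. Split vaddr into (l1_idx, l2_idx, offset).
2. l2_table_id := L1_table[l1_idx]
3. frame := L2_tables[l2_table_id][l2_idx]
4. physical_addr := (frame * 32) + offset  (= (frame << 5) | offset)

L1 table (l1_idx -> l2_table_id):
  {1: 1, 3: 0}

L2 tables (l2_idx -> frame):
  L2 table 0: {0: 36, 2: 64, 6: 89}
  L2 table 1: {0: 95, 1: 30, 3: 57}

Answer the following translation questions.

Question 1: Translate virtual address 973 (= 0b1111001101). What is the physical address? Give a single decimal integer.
Answer: 2861

Derivation:
vaddr = 973 = 0b1111001101
Split: l1_idx=3, l2_idx=6, offset=13
L1[3] = 0
L2[0][6] = 89
paddr = 89 * 32 + 13 = 2861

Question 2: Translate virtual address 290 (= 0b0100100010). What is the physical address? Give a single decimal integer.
vaddr = 290 = 0b0100100010
Split: l1_idx=1, l2_idx=1, offset=2
L1[1] = 1
L2[1][1] = 30
paddr = 30 * 32 + 2 = 962

Answer: 962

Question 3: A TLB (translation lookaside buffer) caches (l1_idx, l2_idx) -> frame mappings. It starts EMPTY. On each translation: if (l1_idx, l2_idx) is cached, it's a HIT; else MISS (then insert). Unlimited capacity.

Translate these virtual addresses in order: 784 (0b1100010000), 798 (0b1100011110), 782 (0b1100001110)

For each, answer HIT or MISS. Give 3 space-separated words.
Answer: MISS HIT HIT

Derivation:
vaddr=784: (3,0) not in TLB -> MISS, insert
vaddr=798: (3,0) in TLB -> HIT
vaddr=782: (3,0) in TLB -> HIT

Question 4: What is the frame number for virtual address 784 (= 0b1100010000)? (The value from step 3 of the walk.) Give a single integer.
Answer: 36

Derivation:
vaddr = 784: l1_idx=3, l2_idx=0
L1[3] = 0; L2[0][0] = 36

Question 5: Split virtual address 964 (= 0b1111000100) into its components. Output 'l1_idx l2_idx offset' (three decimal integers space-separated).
vaddr = 964 = 0b1111000100
  top 2 bits -> l1_idx = 3
  next 3 bits -> l2_idx = 6
  bottom 5 bits -> offset = 4

Answer: 3 6 4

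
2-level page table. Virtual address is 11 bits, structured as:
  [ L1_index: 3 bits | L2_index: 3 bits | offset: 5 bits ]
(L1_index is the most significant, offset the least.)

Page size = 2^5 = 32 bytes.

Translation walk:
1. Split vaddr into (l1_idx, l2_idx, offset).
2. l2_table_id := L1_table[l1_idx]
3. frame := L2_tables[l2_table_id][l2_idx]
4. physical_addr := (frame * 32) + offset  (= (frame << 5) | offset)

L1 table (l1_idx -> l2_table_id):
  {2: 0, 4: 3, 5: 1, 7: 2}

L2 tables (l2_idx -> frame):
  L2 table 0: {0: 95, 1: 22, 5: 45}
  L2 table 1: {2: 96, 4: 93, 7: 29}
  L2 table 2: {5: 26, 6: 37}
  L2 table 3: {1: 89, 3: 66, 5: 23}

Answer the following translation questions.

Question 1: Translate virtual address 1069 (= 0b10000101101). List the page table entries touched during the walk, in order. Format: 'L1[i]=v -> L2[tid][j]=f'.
Answer: L1[4]=3 -> L2[3][1]=89

Derivation:
vaddr = 1069 = 0b10000101101
Split: l1_idx=4, l2_idx=1, offset=13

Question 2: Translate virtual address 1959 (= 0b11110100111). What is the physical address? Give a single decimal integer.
Answer: 839

Derivation:
vaddr = 1959 = 0b11110100111
Split: l1_idx=7, l2_idx=5, offset=7
L1[7] = 2
L2[2][5] = 26
paddr = 26 * 32 + 7 = 839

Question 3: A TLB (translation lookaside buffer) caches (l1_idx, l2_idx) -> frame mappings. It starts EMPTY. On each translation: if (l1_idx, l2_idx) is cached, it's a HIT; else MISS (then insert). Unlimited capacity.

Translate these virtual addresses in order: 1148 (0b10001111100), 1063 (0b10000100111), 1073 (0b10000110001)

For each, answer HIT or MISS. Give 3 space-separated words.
Answer: MISS MISS HIT

Derivation:
vaddr=1148: (4,3) not in TLB -> MISS, insert
vaddr=1063: (4,1) not in TLB -> MISS, insert
vaddr=1073: (4,1) in TLB -> HIT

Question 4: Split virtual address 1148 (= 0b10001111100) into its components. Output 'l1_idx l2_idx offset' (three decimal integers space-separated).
vaddr = 1148 = 0b10001111100
  top 3 bits -> l1_idx = 4
  next 3 bits -> l2_idx = 3
  bottom 5 bits -> offset = 28

Answer: 4 3 28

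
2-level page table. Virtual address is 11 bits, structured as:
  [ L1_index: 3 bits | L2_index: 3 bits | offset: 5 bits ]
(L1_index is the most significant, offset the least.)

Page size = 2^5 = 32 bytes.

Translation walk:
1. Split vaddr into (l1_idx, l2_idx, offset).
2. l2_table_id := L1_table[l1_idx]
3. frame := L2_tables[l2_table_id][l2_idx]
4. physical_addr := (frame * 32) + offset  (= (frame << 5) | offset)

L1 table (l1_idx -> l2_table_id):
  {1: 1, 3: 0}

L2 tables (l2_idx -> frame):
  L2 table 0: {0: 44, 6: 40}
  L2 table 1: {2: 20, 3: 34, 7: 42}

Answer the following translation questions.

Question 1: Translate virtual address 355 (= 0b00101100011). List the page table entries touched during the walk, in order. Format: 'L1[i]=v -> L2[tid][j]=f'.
vaddr = 355 = 0b00101100011
Split: l1_idx=1, l2_idx=3, offset=3

Answer: L1[1]=1 -> L2[1][3]=34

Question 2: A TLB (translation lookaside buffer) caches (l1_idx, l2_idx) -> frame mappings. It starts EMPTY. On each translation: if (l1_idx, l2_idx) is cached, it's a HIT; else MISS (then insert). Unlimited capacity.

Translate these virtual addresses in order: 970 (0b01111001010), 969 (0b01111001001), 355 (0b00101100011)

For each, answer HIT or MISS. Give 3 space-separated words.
vaddr=970: (3,6) not in TLB -> MISS, insert
vaddr=969: (3,6) in TLB -> HIT
vaddr=355: (1,3) not in TLB -> MISS, insert

Answer: MISS HIT MISS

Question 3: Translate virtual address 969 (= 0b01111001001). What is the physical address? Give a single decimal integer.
Answer: 1289

Derivation:
vaddr = 969 = 0b01111001001
Split: l1_idx=3, l2_idx=6, offset=9
L1[3] = 0
L2[0][6] = 40
paddr = 40 * 32 + 9 = 1289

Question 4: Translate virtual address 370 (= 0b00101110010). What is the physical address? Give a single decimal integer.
Answer: 1106

Derivation:
vaddr = 370 = 0b00101110010
Split: l1_idx=1, l2_idx=3, offset=18
L1[1] = 1
L2[1][3] = 34
paddr = 34 * 32 + 18 = 1106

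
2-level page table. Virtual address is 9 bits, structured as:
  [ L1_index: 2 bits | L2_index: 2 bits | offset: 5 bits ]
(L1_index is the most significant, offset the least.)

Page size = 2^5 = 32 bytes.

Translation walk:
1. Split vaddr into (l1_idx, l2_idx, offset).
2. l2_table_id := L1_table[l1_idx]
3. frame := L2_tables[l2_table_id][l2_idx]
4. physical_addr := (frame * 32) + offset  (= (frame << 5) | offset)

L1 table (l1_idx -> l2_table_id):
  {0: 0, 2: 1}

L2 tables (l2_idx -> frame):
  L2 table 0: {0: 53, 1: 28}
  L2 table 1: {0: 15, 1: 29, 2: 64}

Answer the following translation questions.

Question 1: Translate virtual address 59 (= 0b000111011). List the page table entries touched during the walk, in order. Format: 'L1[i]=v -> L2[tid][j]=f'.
vaddr = 59 = 0b000111011
Split: l1_idx=0, l2_idx=1, offset=27

Answer: L1[0]=0 -> L2[0][1]=28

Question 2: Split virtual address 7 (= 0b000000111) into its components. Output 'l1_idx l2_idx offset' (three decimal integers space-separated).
vaddr = 7 = 0b000000111
  top 2 bits -> l1_idx = 0
  next 2 bits -> l2_idx = 0
  bottom 5 bits -> offset = 7

Answer: 0 0 7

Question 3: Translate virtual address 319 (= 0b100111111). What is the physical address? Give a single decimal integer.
vaddr = 319 = 0b100111111
Split: l1_idx=2, l2_idx=1, offset=31
L1[2] = 1
L2[1][1] = 29
paddr = 29 * 32 + 31 = 959

Answer: 959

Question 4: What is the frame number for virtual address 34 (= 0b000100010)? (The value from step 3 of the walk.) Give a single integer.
Answer: 28

Derivation:
vaddr = 34: l1_idx=0, l2_idx=1
L1[0] = 0; L2[0][1] = 28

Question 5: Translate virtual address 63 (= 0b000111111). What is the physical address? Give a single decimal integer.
vaddr = 63 = 0b000111111
Split: l1_idx=0, l2_idx=1, offset=31
L1[0] = 0
L2[0][1] = 28
paddr = 28 * 32 + 31 = 927

Answer: 927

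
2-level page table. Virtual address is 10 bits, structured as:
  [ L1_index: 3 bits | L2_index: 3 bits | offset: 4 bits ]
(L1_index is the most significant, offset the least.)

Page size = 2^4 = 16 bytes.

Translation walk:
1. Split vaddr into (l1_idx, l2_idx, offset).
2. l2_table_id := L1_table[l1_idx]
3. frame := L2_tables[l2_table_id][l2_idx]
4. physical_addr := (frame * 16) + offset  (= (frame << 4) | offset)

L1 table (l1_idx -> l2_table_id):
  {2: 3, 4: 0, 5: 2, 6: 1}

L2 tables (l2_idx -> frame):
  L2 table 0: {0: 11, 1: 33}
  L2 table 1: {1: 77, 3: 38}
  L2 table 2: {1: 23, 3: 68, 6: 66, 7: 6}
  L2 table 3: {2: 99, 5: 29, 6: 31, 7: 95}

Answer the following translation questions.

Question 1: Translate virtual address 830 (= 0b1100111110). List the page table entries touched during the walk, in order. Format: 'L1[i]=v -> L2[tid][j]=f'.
Answer: L1[6]=1 -> L2[1][3]=38

Derivation:
vaddr = 830 = 0b1100111110
Split: l1_idx=6, l2_idx=3, offset=14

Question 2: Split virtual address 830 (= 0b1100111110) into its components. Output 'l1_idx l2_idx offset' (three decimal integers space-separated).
Answer: 6 3 14

Derivation:
vaddr = 830 = 0b1100111110
  top 3 bits -> l1_idx = 6
  next 3 bits -> l2_idx = 3
  bottom 4 bits -> offset = 14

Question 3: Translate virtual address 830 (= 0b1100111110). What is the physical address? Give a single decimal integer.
vaddr = 830 = 0b1100111110
Split: l1_idx=6, l2_idx=3, offset=14
L1[6] = 1
L2[1][3] = 38
paddr = 38 * 16 + 14 = 622

Answer: 622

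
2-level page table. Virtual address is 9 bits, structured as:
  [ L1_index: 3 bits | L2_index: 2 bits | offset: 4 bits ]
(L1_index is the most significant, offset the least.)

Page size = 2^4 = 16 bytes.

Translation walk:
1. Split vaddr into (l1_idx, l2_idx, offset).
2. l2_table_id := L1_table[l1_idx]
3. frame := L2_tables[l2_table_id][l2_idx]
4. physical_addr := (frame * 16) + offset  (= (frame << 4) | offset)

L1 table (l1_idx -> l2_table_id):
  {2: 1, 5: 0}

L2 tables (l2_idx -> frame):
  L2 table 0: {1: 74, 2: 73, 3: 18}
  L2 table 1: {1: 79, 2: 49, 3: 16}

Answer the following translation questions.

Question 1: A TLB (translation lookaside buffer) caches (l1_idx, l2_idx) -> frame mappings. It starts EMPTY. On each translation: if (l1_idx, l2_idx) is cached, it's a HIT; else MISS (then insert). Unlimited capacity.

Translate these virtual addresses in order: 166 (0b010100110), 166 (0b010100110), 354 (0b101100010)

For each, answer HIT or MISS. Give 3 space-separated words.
Answer: MISS HIT MISS

Derivation:
vaddr=166: (2,2) not in TLB -> MISS, insert
vaddr=166: (2,2) in TLB -> HIT
vaddr=354: (5,2) not in TLB -> MISS, insert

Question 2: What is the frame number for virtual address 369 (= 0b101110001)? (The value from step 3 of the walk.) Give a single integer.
vaddr = 369: l1_idx=5, l2_idx=3
L1[5] = 0; L2[0][3] = 18

Answer: 18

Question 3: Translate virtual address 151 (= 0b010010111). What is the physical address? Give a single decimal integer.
vaddr = 151 = 0b010010111
Split: l1_idx=2, l2_idx=1, offset=7
L1[2] = 1
L2[1][1] = 79
paddr = 79 * 16 + 7 = 1271

Answer: 1271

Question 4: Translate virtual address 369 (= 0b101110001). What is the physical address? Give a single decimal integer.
Answer: 289

Derivation:
vaddr = 369 = 0b101110001
Split: l1_idx=5, l2_idx=3, offset=1
L1[5] = 0
L2[0][3] = 18
paddr = 18 * 16 + 1 = 289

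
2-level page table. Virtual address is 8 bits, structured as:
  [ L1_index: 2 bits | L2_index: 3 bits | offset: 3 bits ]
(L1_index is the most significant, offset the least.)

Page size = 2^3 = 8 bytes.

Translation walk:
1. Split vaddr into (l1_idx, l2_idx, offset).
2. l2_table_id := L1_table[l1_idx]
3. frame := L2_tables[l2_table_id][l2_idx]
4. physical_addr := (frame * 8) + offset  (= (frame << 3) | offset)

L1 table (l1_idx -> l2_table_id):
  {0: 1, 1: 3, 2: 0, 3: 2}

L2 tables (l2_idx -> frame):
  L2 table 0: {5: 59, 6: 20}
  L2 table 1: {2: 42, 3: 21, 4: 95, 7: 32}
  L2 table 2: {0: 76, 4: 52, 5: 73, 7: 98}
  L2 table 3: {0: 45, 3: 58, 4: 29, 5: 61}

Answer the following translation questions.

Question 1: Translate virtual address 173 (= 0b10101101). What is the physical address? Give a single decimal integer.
vaddr = 173 = 0b10101101
Split: l1_idx=2, l2_idx=5, offset=5
L1[2] = 0
L2[0][5] = 59
paddr = 59 * 8 + 5 = 477

Answer: 477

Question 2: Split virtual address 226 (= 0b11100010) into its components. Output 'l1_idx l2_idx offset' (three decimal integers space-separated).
Answer: 3 4 2

Derivation:
vaddr = 226 = 0b11100010
  top 2 bits -> l1_idx = 3
  next 3 bits -> l2_idx = 4
  bottom 3 bits -> offset = 2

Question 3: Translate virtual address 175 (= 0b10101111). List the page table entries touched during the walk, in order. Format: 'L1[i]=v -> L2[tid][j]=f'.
Answer: L1[2]=0 -> L2[0][5]=59

Derivation:
vaddr = 175 = 0b10101111
Split: l1_idx=2, l2_idx=5, offset=7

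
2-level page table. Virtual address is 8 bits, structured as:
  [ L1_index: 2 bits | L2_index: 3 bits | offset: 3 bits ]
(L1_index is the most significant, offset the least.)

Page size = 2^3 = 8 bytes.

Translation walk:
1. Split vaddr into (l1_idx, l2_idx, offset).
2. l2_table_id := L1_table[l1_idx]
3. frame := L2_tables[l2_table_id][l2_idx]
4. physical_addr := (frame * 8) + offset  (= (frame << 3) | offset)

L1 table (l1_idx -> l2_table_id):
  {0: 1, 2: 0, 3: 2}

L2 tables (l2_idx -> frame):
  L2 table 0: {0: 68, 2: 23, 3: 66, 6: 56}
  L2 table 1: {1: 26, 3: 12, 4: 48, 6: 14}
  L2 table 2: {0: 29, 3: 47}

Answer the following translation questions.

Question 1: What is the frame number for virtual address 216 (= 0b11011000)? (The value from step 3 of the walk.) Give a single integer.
vaddr = 216: l1_idx=3, l2_idx=3
L1[3] = 2; L2[2][3] = 47

Answer: 47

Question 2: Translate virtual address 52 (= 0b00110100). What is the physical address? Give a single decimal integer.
Answer: 116

Derivation:
vaddr = 52 = 0b00110100
Split: l1_idx=0, l2_idx=6, offset=4
L1[0] = 1
L2[1][6] = 14
paddr = 14 * 8 + 4 = 116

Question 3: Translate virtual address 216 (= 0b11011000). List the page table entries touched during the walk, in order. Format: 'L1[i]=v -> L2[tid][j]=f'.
vaddr = 216 = 0b11011000
Split: l1_idx=3, l2_idx=3, offset=0

Answer: L1[3]=2 -> L2[2][3]=47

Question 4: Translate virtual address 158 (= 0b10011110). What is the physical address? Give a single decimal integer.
Answer: 534

Derivation:
vaddr = 158 = 0b10011110
Split: l1_idx=2, l2_idx=3, offset=6
L1[2] = 0
L2[0][3] = 66
paddr = 66 * 8 + 6 = 534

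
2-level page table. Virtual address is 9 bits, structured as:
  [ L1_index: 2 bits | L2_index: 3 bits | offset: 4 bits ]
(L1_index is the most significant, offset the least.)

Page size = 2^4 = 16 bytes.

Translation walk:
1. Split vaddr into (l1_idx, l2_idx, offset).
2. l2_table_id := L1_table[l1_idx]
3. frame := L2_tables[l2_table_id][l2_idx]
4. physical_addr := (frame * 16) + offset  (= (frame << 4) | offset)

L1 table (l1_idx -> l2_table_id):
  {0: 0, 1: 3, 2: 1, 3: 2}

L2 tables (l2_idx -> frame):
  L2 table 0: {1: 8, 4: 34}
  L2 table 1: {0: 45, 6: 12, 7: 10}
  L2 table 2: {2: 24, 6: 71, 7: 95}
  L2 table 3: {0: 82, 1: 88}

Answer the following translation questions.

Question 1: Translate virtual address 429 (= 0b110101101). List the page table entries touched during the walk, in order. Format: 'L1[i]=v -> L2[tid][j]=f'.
vaddr = 429 = 0b110101101
Split: l1_idx=3, l2_idx=2, offset=13

Answer: L1[3]=2 -> L2[2][2]=24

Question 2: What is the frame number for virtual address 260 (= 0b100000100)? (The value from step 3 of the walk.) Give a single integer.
Answer: 45

Derivation:
vaddr = 260: l1_idx=2, l2_idx=0
L1[2] = 1; L2[1][0] = 45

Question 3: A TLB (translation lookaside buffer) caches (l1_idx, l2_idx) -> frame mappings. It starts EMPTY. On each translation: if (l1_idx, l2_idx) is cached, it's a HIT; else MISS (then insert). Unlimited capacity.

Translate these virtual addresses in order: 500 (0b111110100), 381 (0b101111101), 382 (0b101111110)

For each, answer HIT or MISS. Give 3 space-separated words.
Answer: MISS MISS HIT

Derivation:
vaddr=500: (3,7) not in TLB -> MISS, insert
vaddr=381: (2,7) not in TLB -> MISS, insert
vaddr=382: (2,7) in TLB -> HIT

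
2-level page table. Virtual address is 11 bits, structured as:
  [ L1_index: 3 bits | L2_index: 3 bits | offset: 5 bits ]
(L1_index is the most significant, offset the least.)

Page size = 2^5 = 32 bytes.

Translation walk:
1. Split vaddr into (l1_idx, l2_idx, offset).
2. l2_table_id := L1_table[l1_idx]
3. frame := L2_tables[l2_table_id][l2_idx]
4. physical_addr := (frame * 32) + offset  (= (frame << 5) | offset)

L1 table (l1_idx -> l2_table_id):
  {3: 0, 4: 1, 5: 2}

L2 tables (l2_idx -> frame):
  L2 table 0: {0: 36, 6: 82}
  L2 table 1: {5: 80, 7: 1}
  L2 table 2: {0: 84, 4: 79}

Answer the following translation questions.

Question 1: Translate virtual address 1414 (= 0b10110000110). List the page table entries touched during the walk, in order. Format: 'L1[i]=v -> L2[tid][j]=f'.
vaddr = 1414 = 0b10110000110
Split: l1_idx=5, l2_idx=4, offset=6

Answer: L1[5]=2 -> L2[2][4]=79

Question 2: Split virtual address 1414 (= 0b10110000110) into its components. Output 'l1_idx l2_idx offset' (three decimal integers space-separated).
Answer: 5 4 6

Derivation:
vaddr = 1414 = 0b10110000110
  top 3 bits -> l1_idx = 5
  next 3 bits -> l2_idx = 4
  bottom 5 bits -> offset = 6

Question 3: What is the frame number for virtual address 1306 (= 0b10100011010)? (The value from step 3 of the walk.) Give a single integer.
Answer: 84

Derivation:
vaddr = 1306: l1_idx=5, l2_idx=0
L1[5] = 2; L2[2][0] = 84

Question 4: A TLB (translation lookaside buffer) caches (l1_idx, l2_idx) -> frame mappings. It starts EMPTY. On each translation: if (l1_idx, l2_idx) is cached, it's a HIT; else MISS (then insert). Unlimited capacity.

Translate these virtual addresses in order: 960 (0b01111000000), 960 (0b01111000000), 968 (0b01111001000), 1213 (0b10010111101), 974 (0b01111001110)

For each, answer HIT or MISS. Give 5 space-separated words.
Answer: MISS HIT HIT MISS HIT

Derivation:
vaddr=960: (3,6) not in TLB -> MISS, insert
vaddr=960: (3,6) in TLB -> HIT
vaddr=968: (3,6) in TLB -> HIT
vaddr=1213: (4,5) not in TLB -> MISS, insert
vaddr=974: (3,6) in TLB -> HIT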